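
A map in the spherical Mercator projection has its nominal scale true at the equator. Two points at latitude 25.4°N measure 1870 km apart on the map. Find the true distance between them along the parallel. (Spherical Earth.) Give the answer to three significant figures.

1690 km

For Mercator, h = k = sec φ (a conformal cylindrical projection has a single point scale, 1/cos φ).
Along the parallel at 25.4°, map distances are exaggerated by k = sec 25.4° = 1.107.
True distance = 1870 / 1.107 = 1870 × cos 25.4° ≈ 1690 km.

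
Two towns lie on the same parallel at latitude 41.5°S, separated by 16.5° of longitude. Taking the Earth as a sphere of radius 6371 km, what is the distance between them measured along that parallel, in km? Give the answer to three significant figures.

1370 km

Arc length along a parallel = R cos φ · Δλ (with Δλ in radians).
= 6371 × cos 41.5° × (16.5° × π/180) = 6371 × 0.7490 × 0.2880 ≈ 1370 km.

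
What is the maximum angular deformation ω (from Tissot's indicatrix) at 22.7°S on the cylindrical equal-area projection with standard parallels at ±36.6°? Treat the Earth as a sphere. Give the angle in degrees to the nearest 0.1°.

For cylindrical equal-area with standard parallel φ₀, h = cos φ / cos φ₀ and k = cos φ₀ / cos φ, so h·k = 1.
At 22.7°: h = 1.149, k = 0.8702; principal scales a = 1.149, b = 0.8702.
sin(ω/2) = (a − b)/(a + b) = 0.2789/2.019 = 0.1381, so ω = 2 arcsin(0.1381) ≈ 15.9°.

15.9°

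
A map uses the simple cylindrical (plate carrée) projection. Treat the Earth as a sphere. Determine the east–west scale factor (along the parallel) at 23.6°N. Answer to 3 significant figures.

1.09

For the equirectangular projection with φ₀ = 0 (plate carrée), h = 1 along meridians and k = sec φ along parallels.
k = 1/cos 23.6° = 1/0.9164 = 1.091.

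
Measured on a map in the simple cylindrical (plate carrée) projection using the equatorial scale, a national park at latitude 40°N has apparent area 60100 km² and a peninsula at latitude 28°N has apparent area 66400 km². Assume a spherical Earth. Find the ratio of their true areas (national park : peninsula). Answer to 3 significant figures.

Plate carrée has h = 1 and k = sec φ, giving areal scale sec φ; true area = (apparent area) · cos φ.
True area of national park: 60100 × cos(40°) = 60100 × 0.7660 = 46040 km².
True area of peninsula: 66400 × cos(28°) = 66400 × 0.8829 = 58630 km².
Ratio = 46040 / 58630 ≈ 0.785.

0.785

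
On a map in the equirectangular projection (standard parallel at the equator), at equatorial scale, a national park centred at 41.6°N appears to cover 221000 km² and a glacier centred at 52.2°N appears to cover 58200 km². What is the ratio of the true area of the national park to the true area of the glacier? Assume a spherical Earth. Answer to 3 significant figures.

Plate carrée has h = 1 and k = sec φ, giving areal scale sec φ; true area = (apparent area) · cos φ.
True area of national park: 221000 × cos(41.6°) = 221000 × 0.7478 = 165300 km².
True area of glacier: 58200 × cos(52.2°) = 58200 × 0.6129 = 35670 km².
Ratio = 165300 / 35670 ≈ 4.63.

4.63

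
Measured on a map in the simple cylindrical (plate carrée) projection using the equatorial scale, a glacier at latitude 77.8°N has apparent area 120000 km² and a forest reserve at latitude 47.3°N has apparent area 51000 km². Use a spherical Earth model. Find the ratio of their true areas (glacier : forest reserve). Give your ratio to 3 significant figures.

Plate carrée has h = 1 and k = sec φ, giving areal scale sec φ; true area = (apparent area) · cos φ.
True area of glacier: 120000 × cos(77.8°) = 120000 × 0.2113 = 25360 km².
True area of forest reserve: 51000 × cos(47.3°) = 51000 × 0.6782 = 34590 km².
Ratio = 25360 / 34590 ≈ 0.733.

0.733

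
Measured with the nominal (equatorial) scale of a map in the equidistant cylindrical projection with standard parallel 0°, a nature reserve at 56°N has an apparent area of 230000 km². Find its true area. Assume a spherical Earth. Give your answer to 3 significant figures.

129000 km²

For the equirectangular projection with φ₀ = 0 (plate carrée), h = 1 along meridians and k = sec φ along parallels.
Areal scale = h·k = 1 × sec φ; at 56°, h = 1.000, k = 1.788, so h·k = 1.788.
True area = apparent / (areal scale) = 230000 / 1.788 ≈ 129000 km².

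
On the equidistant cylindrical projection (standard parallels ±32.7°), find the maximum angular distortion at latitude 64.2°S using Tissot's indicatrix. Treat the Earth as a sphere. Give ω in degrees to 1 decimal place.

The equidistant cylindrical projection with φ₀ = 32.7° has h = 1 (meridians true) and k = cos φ₀ / cos φ along parallels.
At 64.2°: h = 1.000, k = 1.933; principal scales a = 1.933, b = 1.000.
sin(ω/2) = (a − b)/(a + b) = 0.9335/2.933 = 0.3182, so ω = 2 arcsin(0.3182) ≈ 37.1°.

37.1°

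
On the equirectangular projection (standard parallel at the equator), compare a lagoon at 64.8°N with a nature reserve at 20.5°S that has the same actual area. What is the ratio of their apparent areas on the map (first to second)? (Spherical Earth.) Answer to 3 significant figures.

2.20

In the plate carrée (x = Rλ, y = Rφ), meridians are true-scale (h = 1) and parallels are stretched by k = sec φ.
Areal scale at 64.8°: h·k = 1.000 × 2.349 = 2.349.
Areal scale at 20.5°: h·k = 1.000 × 1.068 = 1.068.
Ratio = 2.349/1.068 ≈ 2.20.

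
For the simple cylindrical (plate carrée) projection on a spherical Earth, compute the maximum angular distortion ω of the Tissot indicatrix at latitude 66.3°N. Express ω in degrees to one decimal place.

50.5°

In the plate carrée (x = Rλ, y = Rφ), meridians are true-scale (h = 1) and parallels are stretched by k = sec φ.
At 66.3°: h = 1.000, k = 2.488; principal scales a = 2.488, b = 1.000.
sin(ω/2) = (a − b)/(a + b) = 1.488/3.488 = 0.4266, so ω = 2 arcsin(0.4266) ≈ 50.5°.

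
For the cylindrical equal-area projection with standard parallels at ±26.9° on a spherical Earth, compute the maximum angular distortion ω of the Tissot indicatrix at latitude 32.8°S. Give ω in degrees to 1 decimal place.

6.8°

Cylindrical equal-area (φ₀ = 26.9°): h = cos φ / cos 26.9° along meridians, k = cos 26.9° / cos φ along parallels; h·k = 1.
At 32.8°: h = 0.9426, k = 1.061; principal scales a = 1.061, b = 0.9426.
sin(ω/2) = (a − b)/(a + b) = 0.1184/2.004 = 0.05909, so ω = 2 arcsin(0.05909) ≈ 6.8°.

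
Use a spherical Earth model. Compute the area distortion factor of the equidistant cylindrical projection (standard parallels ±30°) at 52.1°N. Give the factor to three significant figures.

1.41

The equidistant cylindrical projection with φ₀ = 30° has h = 1 (meridians true) and k = cos φ₀ / cos φ along parallels.
Areal scale = h·k = 1 × cos φ₀ / cos φ; at 52.1°, h = 1.000, k = 1.410, so h·k = 1.410.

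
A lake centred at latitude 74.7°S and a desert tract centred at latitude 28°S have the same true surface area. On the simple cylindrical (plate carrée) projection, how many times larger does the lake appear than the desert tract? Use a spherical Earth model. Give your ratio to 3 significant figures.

3.35

For the equirectangular projection with φ₀ = 0 (plate carrée), h = 1 along meridians and k = sec φ along parallels.
Areal scale at 74.7°: h·k = 1.000 × 3.790 = 3.790.
Areal scale at 28°: h·k = 1.000 × 1.133 = 1.133.
Ratio = 3.790/1.133 ≈ 3.35.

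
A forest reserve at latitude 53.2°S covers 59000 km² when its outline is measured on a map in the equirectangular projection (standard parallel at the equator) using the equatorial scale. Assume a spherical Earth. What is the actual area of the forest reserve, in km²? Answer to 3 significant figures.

Plate carrée maps x = Rλ, y = Rφ. The meridian scale is h = 1 and the parallel scale is k = 1/cos φ = sec φ.
Areal scale = h·k = 1 × sec φ; at 53.2°, h = 1.000, k = 1.669, so h·k = 1.669.
True area = apparent / (areal scale) = 59000 / 1.669 ≈ 35300 km².

35300 km²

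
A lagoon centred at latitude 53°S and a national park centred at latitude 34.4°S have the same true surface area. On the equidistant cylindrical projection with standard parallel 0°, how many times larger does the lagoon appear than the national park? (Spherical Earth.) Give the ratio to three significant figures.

In the plate carrée (x = Rλ, y = Rφ), meridians are true-scale (h = 1) and parallels are stretched by k = sec φ.
Areal scale at 53°: h·k = 1.000 × 1.662 = 1.662.
Areal scale at 34.4°: h·k = 1.000 × 1.212 = 1.212.
Ratio = 1.662/1.212 ≈ 1.37.

1.37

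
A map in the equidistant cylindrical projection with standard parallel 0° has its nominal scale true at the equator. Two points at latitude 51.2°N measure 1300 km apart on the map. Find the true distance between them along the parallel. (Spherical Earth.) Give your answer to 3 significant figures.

815 km

Plate carrée maps x = Rλ, y = Rφ. The meridian scale is h = 1 and the parallel scale is k = 1/cos φ = sec φ.
Along the parallel at 51.2°, map distances are exaggerated by k = sec 51.2° = 1.596.
True distance = 1300 / 1.596 = 1300 × cos 51.2° ≈ 815 km.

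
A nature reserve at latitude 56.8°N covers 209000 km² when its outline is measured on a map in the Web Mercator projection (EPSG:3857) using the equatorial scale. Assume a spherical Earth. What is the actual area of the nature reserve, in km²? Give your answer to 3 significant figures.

62700 km²

The Mercator projection is conformal; its linear scale factor is the same in every direction and equals sec φ = 1/cos φ.
Areal scale = k² = sec²φ = 1/cos²(56.8°) = 1/0.5476² = 3.335.
True area = apparent / (areal scale) = 209000 / 3.335 ≈ 62700 km².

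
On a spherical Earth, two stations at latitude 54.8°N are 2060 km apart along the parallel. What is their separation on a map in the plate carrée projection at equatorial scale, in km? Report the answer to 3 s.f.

3570 km

Plate carrée maps x = Rλ, y = Rφ. The meridian scale is h = 1 and the parallel scale is k = 1/cos φ = sec φ.
Along the parallel, k = sec 54.8° = 1/0.5764 = 1.735.
Map distance = 2060 × 1.735 ≈ 3570 km.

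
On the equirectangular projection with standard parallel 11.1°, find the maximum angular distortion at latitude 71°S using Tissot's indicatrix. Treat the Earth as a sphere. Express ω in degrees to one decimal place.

In the equirectangular projection with standard parallel φ₀ = 11.1° (x = Rλ cos φ₀, y = Rφ), meridians are true-scale (h = 1) and the parallel scale is k = cos φ₀ / cos φ.
At 71°: h = 1.000, k = 3.014; principal scales a = 3.014, b = 1.000.
sin(ω/2) = (a − b)/(a + b) = 2.014/4.014 = 0.5018, so ω = 2 arcsin(0.5018) ≈ 60.2°.

60.2°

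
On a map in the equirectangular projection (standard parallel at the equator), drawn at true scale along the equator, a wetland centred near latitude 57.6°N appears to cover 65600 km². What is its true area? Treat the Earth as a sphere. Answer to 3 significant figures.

In the plate carrée (x = Rλ, y = Rφ), meridians are true-scale (h = 1) and parallels are stretched by k = sec φ.
Areal scale = h·k = 1 × sec φ; at 57.6°, h = 1.000, k = 1.866, so h·k = 1.866.
True area = apparent / (areal scale) = 65600 / 1.866 ≈ 35200 km².

35200 km²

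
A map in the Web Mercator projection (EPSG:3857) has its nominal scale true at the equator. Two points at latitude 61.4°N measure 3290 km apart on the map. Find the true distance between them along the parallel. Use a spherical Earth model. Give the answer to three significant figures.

Mercator is conformal, so the point scale is isotropic: h = k = sec φ = 1/cos φ.
Along the parallel at 61.4°, map distances are exaggerated by k = sec 61.4° = 2.089.
True distance = 3290 / 2.089 = 3290 × cos 61.4° ≈ 1570 km.

1570 km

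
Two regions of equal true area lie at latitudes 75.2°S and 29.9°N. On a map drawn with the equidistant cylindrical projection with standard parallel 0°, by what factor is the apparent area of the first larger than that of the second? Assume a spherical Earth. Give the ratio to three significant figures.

In the plate carrée (x = Rλ, y = Rφ), meridians are true-scale (h = 1) and parallels are stretched by k = sec φ.
Areal scale at 75.2°: h·k = 1.000 × 3.915 = 3.915.
Areal scale at 29.9°: h·k = 1.000 × 1.154 = 1.154.
Ratio = 3.915/1.154 ≈ 3.39.

3.39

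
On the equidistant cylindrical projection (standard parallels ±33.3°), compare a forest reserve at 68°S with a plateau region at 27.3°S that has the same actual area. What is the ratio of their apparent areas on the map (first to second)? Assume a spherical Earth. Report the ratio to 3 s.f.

2.37

In the equirectangular projection with standard parallel φ₀ = 33.3° (x = Rλ cos φ₀, y = Rφ), meridians are true-scale (h = 1) and the parallel scale is k = cos φ₀ / cos φ.
Areal scale at 68°: h·k = 1.000 × 2.231 = 2.231.
Areal scale at 27.3°: h·k = 1.000 × 0.9406 = 0.9406.
Ratio = 2.231/0.9406 ≈ 2.37.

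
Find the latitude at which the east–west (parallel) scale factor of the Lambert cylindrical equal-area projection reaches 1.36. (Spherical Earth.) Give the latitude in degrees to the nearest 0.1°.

42.7°

The Lambert cylindrical equal-area projection is the cylindrical equal-area projection with its standard parallel at the equator (φ₀ = 0). For cylindrical equal-area with standard parallel φ₀, h = cos φ / cos φ₀ and k = cos φ₀ / cos φ, so h·k = 1.
k = cos φ₀ / cos φ = 1.36  ⇒  cos φ = cos 0° / 1.36 = 0.7353.
φ = arccos(0.7353) ≈ 42.7°.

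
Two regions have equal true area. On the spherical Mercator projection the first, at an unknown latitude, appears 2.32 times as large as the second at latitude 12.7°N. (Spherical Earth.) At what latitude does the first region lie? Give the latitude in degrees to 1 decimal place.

For equal true areas on Mercator, apparent areas scale as sec²φ, so the ratio is cos²φ₂ / cos²φ₁.
cos²φ₂ / cos²φ₁ = 2.32  ⇒  cos φ₁ = cos 12.7° / √2.32 = 0.9755/1.523 = 0.6405.
φ₁ = arccos(0.6405) ≈ 50.2°.

50.2°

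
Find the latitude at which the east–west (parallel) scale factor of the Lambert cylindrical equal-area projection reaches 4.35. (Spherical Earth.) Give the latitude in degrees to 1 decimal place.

76.7°

The Lambert cylindrical equal-area projection is the cylindrical equal-area projection with its standard parallel at the equator (φ₀ = 0). For cylindrical equal-area with standard parallel φ₀, h = cos φ / cos φ₀ and k = cos φ₀ / cos φ, so h·k = 1.
k = cos φ₀ / cos φ = 4.35  ⇒  cos φ = cos 0° / 4.35 = 0.2299.
φ = arccos(0.2299) ≈ 76.7°.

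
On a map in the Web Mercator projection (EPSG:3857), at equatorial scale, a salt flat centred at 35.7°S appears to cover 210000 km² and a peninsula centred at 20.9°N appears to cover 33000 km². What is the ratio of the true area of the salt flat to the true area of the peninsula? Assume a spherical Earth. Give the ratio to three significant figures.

4.81

Mercator's areal exaggeration is sec²φ; hence true area = (apparent area) · cos²φ.
True area of salt flat: 210000 × cos²(35.7°) = 210000 × 0.6595 = 138500 km².
True area of peninsula: 33000 × cos²(20.9°) = 33000 × 0.8727 = 28800 km².
Ratio = 138500 / 28800 ≈ 4.81.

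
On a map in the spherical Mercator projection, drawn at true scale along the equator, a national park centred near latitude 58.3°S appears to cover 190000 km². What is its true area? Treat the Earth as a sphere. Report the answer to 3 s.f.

For Mercator, h = k = sec φ (a conformal cylindrical projection has a single point scale, 1/cos φ).
Areal scale = k² = sec²φ = 1/cos²(58.3°) = 1/0.5255² = 3.622.
True area = apparent / (areal scale) = 190000 / 3.622 ≈ 52500 km².

52500 km²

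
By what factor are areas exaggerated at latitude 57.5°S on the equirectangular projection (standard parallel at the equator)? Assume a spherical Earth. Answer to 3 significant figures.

1.86

For the equirectangular projection with φ₀ = 0 (plate carrée), h = 1 along meridians and k = sec φ along parallels.
Areal scale = h·k = 1 × sec φ; at 57.5°, h = 1.000, k = 1.861, so h·k = 1.861.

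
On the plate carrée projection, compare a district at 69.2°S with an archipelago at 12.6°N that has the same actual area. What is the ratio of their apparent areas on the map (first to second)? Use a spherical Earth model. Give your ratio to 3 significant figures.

In the plate carrée (x = Rλ, y = Rφ), meridians are true-scale (h = 1) and parallels are stretched by k = sec φ.
Areal scale at 69.2°: h·k = 1.000 × 2.816 = 2.816.
Areal scale at 12.6°: h·k = 1.000 × 1.025 = 1.025.
Ratio = 2.816/1.025 ≈ 2.75.

2.75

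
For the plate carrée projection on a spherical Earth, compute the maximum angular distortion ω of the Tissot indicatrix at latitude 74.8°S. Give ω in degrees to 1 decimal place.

71.5°

Plate carrée maps x = Rλ, y = Rφ. The meridian scale is h = 1 and the parallel scale is k = 1/cos φ = sec φ.
At 74.8°: h = 1.000, k = 3.814; principal scales a = 3.814, b = 1.000.
sin(ω/2) = (a − b)/(a + b) = 2.814/4.814 = 0.5845, so ω = 2 arcsin(0.5845) ≈ 71.5°.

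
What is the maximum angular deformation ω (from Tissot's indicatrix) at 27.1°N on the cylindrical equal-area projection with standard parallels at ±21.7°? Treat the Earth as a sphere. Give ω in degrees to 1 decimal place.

4.9°

Cylindrical equal-area (φ₀ = 21.7°): h = cos φ / cos 21.7° along meridians, k = cos 21.7° / cos φ along parallels; h·k = 1.
At 27.1°: h = 0.9581, k = 1.044; principal scales a = 1.044, b = 0.9581.
sin(ω/2) = (a − b)/(a + b) = 0.08561/2.002 = 0.04276, so ω = 2 arcsin(0.04276) ≈ 4.9°.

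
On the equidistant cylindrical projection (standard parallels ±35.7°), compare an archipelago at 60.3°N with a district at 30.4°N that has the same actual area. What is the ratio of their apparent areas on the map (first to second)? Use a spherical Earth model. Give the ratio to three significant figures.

The equidistant cylindrical projection with φ₀ = 35.7° has h = 1 (meridians true) and k = cos φ₀ / cos φ along parallels.
Areal scale at 60.3°: h·k = 1.000 × 1.639 = 1.639.
Areal scale at 30.4°: h·k = 1.000 × 0.9415 = 0.9415.
Ratio = 1.639/0.9415 ≈ 1.74.

1.74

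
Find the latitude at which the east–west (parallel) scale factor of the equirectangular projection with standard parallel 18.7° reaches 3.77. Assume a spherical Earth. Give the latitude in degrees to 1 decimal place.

The equidistant cylindrical projection with φ₀ = 18.7° has h = 1 (meridians true) and k = cos φ₀ / cos φ along parallels.
k = cos φ₀ / cos φ = 3.77  ⇒  cos φ = cos 18.7° / 3.77 = 0.2512.
φ = arccos(0.2512) ≈ 75.4°.

75.4°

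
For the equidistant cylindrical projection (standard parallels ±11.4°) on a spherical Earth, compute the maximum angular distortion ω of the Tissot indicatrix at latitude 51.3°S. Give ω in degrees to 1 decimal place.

25.6°

In the equirectangular projection with standard parallel φ₀ = 11.4° (x = Rλ cos φ₀, y = Rφ), meridians are true-scale (h = 1) and the parallel scale is k = cos φ₀ / cos φ.
At 51.3°: h = 1.000, k = 1.568; principal scales a = 1.568, b = 1.000.
sin(ω/2) = (a − b)/(a + b) = 0.5678/2.568 = 0.2211, so ω = 2 arcsin(0.2211) ≈ 25.6°.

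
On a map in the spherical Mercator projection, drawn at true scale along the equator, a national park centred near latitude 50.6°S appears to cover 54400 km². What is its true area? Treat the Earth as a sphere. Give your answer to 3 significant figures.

21900 km²

Mercator is conformal, so the point scale is isotropic: h = k = sec φ = 1/cos φ.
Areal scale = k² = sec²φ = 1/cos²(50.6°) = 1/0.6347² = 2.482.
True area = apparent / (areal scale) = 54400 / 2.482 ≈ 21900 km².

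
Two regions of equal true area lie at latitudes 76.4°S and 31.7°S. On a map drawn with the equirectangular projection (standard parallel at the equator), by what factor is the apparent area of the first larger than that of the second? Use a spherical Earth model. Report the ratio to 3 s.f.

3.62

For the equirectangular projection with φ₀ = 0 (plate carrée), h = 1 along meridians and k = sec φ along parallels.
Areal scale at 76.4°: h·k = 1.000 × 4.253 = 4.253.
Areal scale at 31.7°: h·k = 1.000 × 1.175 = 1.175.
Ratio = 4.253/1.175 ≈ 3.62.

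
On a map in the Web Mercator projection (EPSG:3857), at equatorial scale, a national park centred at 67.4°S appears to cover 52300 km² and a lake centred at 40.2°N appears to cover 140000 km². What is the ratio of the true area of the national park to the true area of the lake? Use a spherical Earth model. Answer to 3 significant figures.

Mercator's areal exaggeration is sec²φ; hence true area = (apparent area) · cos²φ.
True area of national park: 52300 × cos²(67.4°) = 52300 × 0.1477 = 7724 km².
True area of lake: 140000 × cos²(40.2°) = 140000 × 0.5834 = 81670 km².
Ratio = 7724 / 81670 ≈ 0.0946.

0.0946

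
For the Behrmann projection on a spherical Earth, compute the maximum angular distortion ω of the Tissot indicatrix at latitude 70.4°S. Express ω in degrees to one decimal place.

95.3°

Behrmann is a cylindrical equal-area projection with standard parallels at ±30°. Cylindrical equal-area (φ₀ = 30°): h = cos φ / cos 30° along meridians, k = cos 30° / cos φ along parallels; h·k = 1.
At 70.4°: h = 0.3873, k = 2.582; principal scales a = 2.582, b = 0.3873.
sin(ω/2) = (a − b)/(a + b) = 2.194/2.969 = 0.7391, so ω = 2 arcsin(0.7391) ≈ 95.3°.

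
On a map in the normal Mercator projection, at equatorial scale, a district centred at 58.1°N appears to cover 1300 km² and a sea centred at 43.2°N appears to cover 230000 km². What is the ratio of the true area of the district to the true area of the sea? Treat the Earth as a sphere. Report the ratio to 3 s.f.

0.00297

Since Mercator area scale is 1/cos²φ, the true area equals the apparent area multiplied by cos²φ.
True area of district: 1300 × cos²(58.1°) = 1300 × 0.2792 = 363.0 km².
True area of sea: 230000 × cos²(43.2°) = 230000 × 0.5314 = 122200 km².
Ratio = 363.0 / 122200 ≈ 0.00297.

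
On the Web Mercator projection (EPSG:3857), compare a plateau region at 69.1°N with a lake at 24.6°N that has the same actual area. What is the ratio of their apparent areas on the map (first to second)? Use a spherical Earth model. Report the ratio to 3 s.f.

6.50

On Mercator, area is exaggerated by sec²φ = 1/cos²φ.
At 69.1°: sec²(69.1°) = 1/0.3567² = 7.858.
At 24.6°: sec²(24.6°) = 1/0.9092² = 1.210.
Ratio = 7.858/1.210 = cos²(24.6°)/cos²(69.1°) ≈ 6.50.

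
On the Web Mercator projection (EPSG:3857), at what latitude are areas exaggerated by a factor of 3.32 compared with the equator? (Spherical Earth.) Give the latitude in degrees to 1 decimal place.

56.7°

Mercator areal scale is sec²φ.
sec²φ = 3.32  ⇒  cos²φ = 0.3012  ⇒  cos φ = 0.5488.
φ = arccos(0.5488) ≈ 56.7°.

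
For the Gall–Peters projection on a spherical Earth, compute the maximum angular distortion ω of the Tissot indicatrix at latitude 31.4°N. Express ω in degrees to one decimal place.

Gall–Peters is a cylindrical equal-area projection with standard parallels at ±45°. For cylindrical equal-area with standard parallel φ₀, h = cos φ / cos φ₀ and k = cos φ₀ / cos φ, so h·k = 1.
At 31.4°: h = 1.207, k = 0.8284; principal scales a = 1.207, b = 0.8284.
sin(ω/2) = (a − b)/(a + b) = 0.3787/2.036 = 0.1860, so ω = 2 arcsin(0.1860) ≈ 21.4°.

21.4°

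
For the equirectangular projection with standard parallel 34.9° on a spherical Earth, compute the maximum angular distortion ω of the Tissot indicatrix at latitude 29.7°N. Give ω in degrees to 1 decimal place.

With standard parallel φ₀ = 34.9°, the equirectangular projection gives x = Rλ cos φ₀, y = Rφ, so h = 1 and k = cos 34.9° / cos φ.
At 29.7°: h = 1.000, k = 0.9442; principal scales a = 1.000, b = 0.9442.
sin(ω/2) = (a − b)/(a + b) = 0.05581/1.944 = 0.02871, so ω = 2 arcsin(0.02871) ≈ 3.3°.

3.3°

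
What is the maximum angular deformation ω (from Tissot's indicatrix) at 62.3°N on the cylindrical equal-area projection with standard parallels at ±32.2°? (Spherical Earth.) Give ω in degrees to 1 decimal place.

Cylindrical equal-area (φ₀ = 32.2°): h = cos φ / cos 32.2° along meridians, k = cos 32.2° / cos φ along parallels; h·k = 1.
At 62.3°: h = 0.5493, k = 1.820; principal scales a = 1.820, b = 0.5493.
sin(ω/2) = (a − b)/(a + b) = 1.271/2.370 = 0.5364, so ω = 2 arcsin(0.5364) ≈ 64.9°.

64.9°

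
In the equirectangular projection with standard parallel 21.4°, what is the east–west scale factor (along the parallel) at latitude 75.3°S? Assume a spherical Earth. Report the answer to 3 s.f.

The equidistant cylindrical projection with φ₀ = 21.4° has h = 1 (meridians true) and k = cos φ₀ / cos φ along parallels.
k = cos 21.4° / cos 75.3° = 0.9311/0.2538 = 3.669.

3.67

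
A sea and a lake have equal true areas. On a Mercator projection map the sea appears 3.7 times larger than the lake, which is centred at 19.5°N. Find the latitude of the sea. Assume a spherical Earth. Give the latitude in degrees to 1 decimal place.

Mercator areal scale is sec²φ, so apparent-area ratio = sec²φ₁ / sec²φ₂ = cos²φ₂ / cos²φ₁.
cos²φ₂ / cos²φ₁ = 3.7  ⇒  cos φ₁ = cos 19.5° / √3.7 = 0.9426/1.924 = 0.4901.
φ₁ = arccos(0.4901) ≈ 60.7°.

60.7°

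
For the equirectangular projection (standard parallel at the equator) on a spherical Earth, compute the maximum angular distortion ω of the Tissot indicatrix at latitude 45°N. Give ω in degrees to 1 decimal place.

In the plate carrée (x = Rλ, y = Rφ), meridians are true-scale (h = 1) and parallels are stretched by k = sec φ.
At 45°: h = 1.000, k = 1.414; principal scales a = 1.414, b = 1.000.
sin(ω/2) = (a − b)/(a + b) = 0.4142/2.414 = 0.1716, so ω = 2 arcsin(0.1716) ≈ 19.8°.

19.8°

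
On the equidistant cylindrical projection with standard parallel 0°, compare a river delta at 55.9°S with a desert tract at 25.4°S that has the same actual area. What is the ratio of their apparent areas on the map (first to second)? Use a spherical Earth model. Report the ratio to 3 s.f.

1.61

In the plate carrée (x = Rλ, y = Rφ), meridians are true-scale (h = 1) and parallels are stretched by k = sec φ.
Areal scale at 55.9°: h·k = 1.000 × 1.784 = 1.784.
Areal scale at 25.4°: h·k = 1.000 × 1.107 = 1.107.
Ratio = 1.784/1.107 ≈ 1.61.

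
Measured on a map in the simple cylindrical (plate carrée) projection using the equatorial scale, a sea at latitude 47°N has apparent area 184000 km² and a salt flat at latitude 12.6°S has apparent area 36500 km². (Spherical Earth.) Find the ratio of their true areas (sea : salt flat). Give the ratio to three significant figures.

3.52

Plate carrée has h = 1 and k = sec φ, giving areal scale sec φ; true area = (apparent area) · cos φ.
True area of sea: 184000 × cos(47°) = 184000 × 0.6820 = 125500 km².
True area of salt flat: 36500 × cos(12.6°) = 36500 × 0.9759 = 35620 km².
Ratio = 125500 / 35620 ≈ 3.52.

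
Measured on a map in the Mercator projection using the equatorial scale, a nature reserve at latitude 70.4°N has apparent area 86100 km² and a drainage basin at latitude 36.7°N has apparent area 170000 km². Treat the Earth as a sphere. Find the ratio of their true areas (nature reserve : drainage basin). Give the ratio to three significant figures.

0.0887

On Mercator the areal scale is sec²φ, so true area = apparent × cos²φ.
True area of nature reserve: 86100 × cos²(70.4°) = 86100 × 0.1125 = 9689 km².
True area of drainage basin: 170000 × cos²(36.7°) = 170000 × 0.6428 = 109300 km².
Ratio = 9689 / 109300 ≈ 0.0887.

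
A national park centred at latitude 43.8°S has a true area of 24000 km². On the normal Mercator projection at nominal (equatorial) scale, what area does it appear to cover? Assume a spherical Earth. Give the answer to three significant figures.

46100 km²

The Mercator projection is conformal; its linear scale factor is the same in every direction and equals sec φ = 1/cos φ.
Areal scale = k² = sec²φ = 1/cos²(43.8°) = 1/0.7218² = 1.920.
Apparent area = 24000 × 1.920 ≈ 46100 km².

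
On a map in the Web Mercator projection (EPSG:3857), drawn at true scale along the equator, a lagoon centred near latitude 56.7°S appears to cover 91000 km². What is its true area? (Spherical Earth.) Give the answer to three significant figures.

27400 km²

For Mercator, h = k = sec φ (a conformal cylindrical projection has a single point scale, 1/cos φ).
Areal scale = k² = sec²φ = 1/cos²(56.7°) = 1/0.5490² = 3.318.
True area = apparent / (areal scale) = 91000 / 3.318 ≈ 27400 km².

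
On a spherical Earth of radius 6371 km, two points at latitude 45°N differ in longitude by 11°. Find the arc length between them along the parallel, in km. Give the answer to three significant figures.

Arc length along a parallel = R cos φ · Δλ (with Δλ in radians).
= 6371 × cos 45° × (11° × π/180) = 6371 × 0.7071 × 0.1920 ≈ 865 km.

865 km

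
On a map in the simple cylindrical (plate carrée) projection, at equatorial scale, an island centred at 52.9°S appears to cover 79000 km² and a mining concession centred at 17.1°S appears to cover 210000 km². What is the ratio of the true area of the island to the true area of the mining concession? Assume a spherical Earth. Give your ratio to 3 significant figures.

Plate carrée has h = 1 and k = sec φ, giving areal scale sec φ; true area = (apparent area) · cos φ.
True area of island: 79000 × cos(52.9°) = 79000 × 0.6032 = 47650 km².
True area of mining concession: 210000 × cos(17.1°) = 210000 × 0.9558 = 200700 km².
Ratio = 47650 / 200700 ≈ 0.237.

0.237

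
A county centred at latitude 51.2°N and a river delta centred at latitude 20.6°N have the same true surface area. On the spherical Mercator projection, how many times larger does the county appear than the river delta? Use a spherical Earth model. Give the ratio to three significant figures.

Mercator areal scale is sec²φ.
At 51.2°: sec²(51.2°) = 1/0.6266² = 2.547.
At 20.6°: sec²(20.6°) = 1/0.9361² = 1.141.
Ratio = 2.547/1.141 = cos²(20.6°)/cos²(51.2°) ≈ 2.23.

2.23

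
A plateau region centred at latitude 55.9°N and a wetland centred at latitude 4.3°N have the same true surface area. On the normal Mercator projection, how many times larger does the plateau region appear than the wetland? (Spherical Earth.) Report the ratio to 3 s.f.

3.16

Mercator is conformal with k = sec φ, so areal scale = k² = sec²φ.
At 55.9°: sec²(55.9°) = 1/0.5606² = 3.182.
At 4.3°: sec²(4.3°) = 1/0.9972² = 1.006.
Ratio = 3.182/1.006 = cos²(4.3°)/cos²(55.9°) ≈ 3.16.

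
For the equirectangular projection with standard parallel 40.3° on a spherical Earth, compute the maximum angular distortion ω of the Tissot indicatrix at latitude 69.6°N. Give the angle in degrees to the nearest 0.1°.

43.8°

The equidistant cylindrical projection with φ₀ = 40.3° has h = 1 (meridians true) and k = cos φ₀ / cos φ along parallels.
At 69.6°: h = 1.000, k = 2.188; principal scales a = 2.188, b = 1.000.
sin(ω/2) = (a − b)/(a + b) = 1.188/3.188 = 0.3726, so ω = 2 arcsin(0.3726) ≈ 43.8°.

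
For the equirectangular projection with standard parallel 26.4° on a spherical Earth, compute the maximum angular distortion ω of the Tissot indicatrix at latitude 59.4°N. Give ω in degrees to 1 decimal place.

With standard parallel φ₀ = 26.4°, the equirectangular projection gives x = Rλ cos φ₀, y = Rφ, so h = 1 and k = cos 26.4° / cos φ.
At 59.4°: h = 1.000, k = 1.760; principal scales a = 1.760, b = 1.000.
sin(ω/2) = (a − b)/(a + b) = 0.7596/2.760 = 0.2753, so ω = 2 arcsin(0.2753) ≈ 32.0°.

32.0°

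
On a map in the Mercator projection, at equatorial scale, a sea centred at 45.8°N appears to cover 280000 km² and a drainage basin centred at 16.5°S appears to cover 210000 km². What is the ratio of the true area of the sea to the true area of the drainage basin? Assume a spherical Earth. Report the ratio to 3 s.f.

Since Mercator area scale is 1/cos²φ, the true area equals the apparent area multiplied by cos²φ.
True area of sea: 280000 × cos²(45.8°) = 280000 × 0.4860 = 136100 km².
True area of drainage basin: 210000 × cos²(16.5°) = 210000 × 0.9193 = 193100 km².
Ratio = 136100 / 193100 ≈ 0.705.

0.705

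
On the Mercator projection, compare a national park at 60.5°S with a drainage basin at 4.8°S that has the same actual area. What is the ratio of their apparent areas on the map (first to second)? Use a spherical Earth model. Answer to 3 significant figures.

Mercator is conformal with k = sec φ, so areal scale = k² = sec²φ.
At 60.5°: sec²(60.5°) = 1/0.4924² = 4.124.
At 4.8°: sec²(4.8°) = 1/0.9965² = 1.007.
Ratio = 4.124/1.007 = cos²(4.8°)/cos²(60.5°) ≈ 4.10.

4.10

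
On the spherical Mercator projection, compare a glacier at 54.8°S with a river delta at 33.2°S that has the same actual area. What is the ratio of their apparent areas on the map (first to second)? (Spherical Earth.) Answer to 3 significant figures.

Mercator is conformal with k = sec φ, so areal scale = k² = sec²φ.
At 54.8°: sec²(54.8°) = 1/0.5764² = 3.010.
At 33.2°: sec²(33.2°) = 1/0.8368² = 1.428.
Ratio = 3.010/1.428 = cos²(33.2°)/cos²(54.8°) ≈ 2.11.

2.11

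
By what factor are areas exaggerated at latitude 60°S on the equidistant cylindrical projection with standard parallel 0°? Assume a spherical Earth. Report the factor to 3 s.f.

In the plate carrée (x = Rλ, y = Rφ), meridians are true-scale (h = 1) and parallels are stretched by k = sec φ.
Areal scale = h·k = 1 × sec φ; at 60°, h = 1.000, k = 2.000, so h·k = 2.000.

2.00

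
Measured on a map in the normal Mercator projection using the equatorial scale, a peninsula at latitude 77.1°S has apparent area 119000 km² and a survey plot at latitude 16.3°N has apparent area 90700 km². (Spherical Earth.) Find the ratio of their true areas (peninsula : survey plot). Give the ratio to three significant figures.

0.0710

Mercator's areal exaggeration is sec²φ; hence true area = (apparent area) · cos²φ.
True area of peninsula: 119000 × cos²(77.1°) = 119000 × 0.04984 = 5931 km².
True area of survey plot: 90700 × cos²(16.3°) = 90700 × 0.9212 = 83560 km².
Ratio = 5931 / 83560 ≈ 0.0710.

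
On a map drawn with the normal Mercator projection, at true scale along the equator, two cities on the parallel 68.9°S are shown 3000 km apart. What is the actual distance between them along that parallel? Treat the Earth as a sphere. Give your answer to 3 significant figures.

The Mercator projection is conformal; its linear scale factor is the same in every direction and equals sec φ = 1/cos φ.
Along the parallel at 68.9°, map distances are exaggerated by k = sec 68.9° = 2.778.
True distance = 3000 / 2.778 = 3000 × cos 68.9° ≈ 1080 km.

1080 km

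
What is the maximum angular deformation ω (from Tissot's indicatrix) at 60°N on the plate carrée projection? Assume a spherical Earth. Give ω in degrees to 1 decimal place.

For the equirectangular projection with φ₀ = 0 (plate carrée), h = 1 along meridians and k = sec φ along parallels.
At 60°: h = 1.000, k = 2.000; principal scales a = 2.000, b = 1.000.
sin(ω/2) = (a − b)/(a + b) = 1.0000/3.000 = 0.3333, so ω = 2 arcsin(0.3333) ≈ 38.9°.

38.9°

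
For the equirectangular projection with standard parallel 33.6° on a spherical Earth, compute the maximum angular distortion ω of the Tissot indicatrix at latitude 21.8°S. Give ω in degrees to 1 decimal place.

In the equirectangular projection with standard parallel φ₀ = 33.6° (x = Rλ cos φ₀, y = Rφ), meridians are true-scale (h = 1) and the parallel scale is k = cos φ₀ / cos φ.
At 21.8°: h = 1.000, k = 0.8971; principal scales a = 1.000, b = 0.8971.
sin(ω/2) = (a − b)/(a + b) = 0.1029/1.897 = 0.05425, so ω = 2 arcsin(0.05425) ≈ 6.2°.

6.2°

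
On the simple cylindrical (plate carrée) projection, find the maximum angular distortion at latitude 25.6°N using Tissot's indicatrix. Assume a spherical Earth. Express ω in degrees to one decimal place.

5.9°

Plate carrée maps x = Rλ, y = Rφ. The meridian scale is h = 1 and the parallel scale is k = 1/cos φ = sec φ.
At 25.6°: h = 1.000, k = 1.109; principal scales a = 1.109, b = 1.000.
sin(ω/2) = (a − b)/(a + b) = 0.1089/2.109 = 0.05162, so ω = 2 arcsin(0.05162) ≈ 5.9°.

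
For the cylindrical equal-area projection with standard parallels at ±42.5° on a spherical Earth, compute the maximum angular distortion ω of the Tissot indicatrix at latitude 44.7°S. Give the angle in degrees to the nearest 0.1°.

A cylindrical equal-area projection with standard parallel φ₀ has meridian scale h = cos φ / cos φ₀ and parallel scale k = cos φ₀ / cos φ (so areas are preserved, h·k = 1).
At 44.7°: h = 0.9641, k = 1.037; principal scales a = 1.037, b = 0.9641.
sin(ω/2) = (a − b)/(a + b) = 0.07316/2.001 = 0.03656, so ω = 2 arcsin(0.03656) ≈ 4.2°.

4.2°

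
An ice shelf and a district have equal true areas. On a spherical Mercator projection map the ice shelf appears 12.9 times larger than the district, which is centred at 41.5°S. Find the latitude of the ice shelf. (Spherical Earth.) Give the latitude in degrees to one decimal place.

On Mercator, (apparent₁)/(apparent₂) = sec²φ₁ / sec²φ₂ when true areas are equal.
cos²φ₂ / cos²φ₁ = 12.9  ⇒  cos φ₁ = cos 41.5° / √12.9 = 0.7490/3.592 = 0.2085.
φ₁ = arccos(0.2085) ≈ 78.0°.

78.0°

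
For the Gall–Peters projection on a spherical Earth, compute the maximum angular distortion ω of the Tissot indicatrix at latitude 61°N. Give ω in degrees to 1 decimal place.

42.3°

The Gall–Peters projection is cylindrical equal-area with φ₀ = 45°. For cylindrical equal-area with standard parallel φ₀, h = cos φ / cos φ₀ and k = cos φ₀ / cos φ, so h·k = 1.
At 61°: h = 0.6856, k = 1.459; principal scales a = 1.459, b = 0.6856.
sin(ω/2) = (a − b)/(a + b) = 0.7729/2.144 = 0.3605, so ω = 2 arcsin(0.3605) ≈ 42.3°.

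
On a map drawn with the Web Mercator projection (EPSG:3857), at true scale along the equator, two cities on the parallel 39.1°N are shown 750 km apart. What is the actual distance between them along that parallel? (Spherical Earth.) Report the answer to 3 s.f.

582 km

Mercator is conformal, so the point scale is isotropic: h = k = sec φ = 1/cos φ.
Along the parallel at 39.1°, map distances are exaggerated by k = sec 39.1° = 1.289.
True distance = 750 / 1.289 = 750 × cos 39.1° ≈ 582 km.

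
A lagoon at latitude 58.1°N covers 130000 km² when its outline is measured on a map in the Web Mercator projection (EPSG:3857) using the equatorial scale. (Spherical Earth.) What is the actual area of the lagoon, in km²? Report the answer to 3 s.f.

For Mercator, h = k = sec φ (a conformal cylindrical projection has a single point scale, 1/cos φ).
Areal scale = k² = sec²φ = 1/cos²(58.1°) = 1/0.5284² = 3.581.
True area = apparent / (areal scale) = 130000 / 3.581 ≈ 36300 km².

36300 km²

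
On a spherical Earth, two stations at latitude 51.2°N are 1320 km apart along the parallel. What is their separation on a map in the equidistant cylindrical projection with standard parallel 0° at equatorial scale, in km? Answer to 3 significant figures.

For the equirectangular projection with φ₀ = 0 (plate carrée), h = 1 along meridians and k = sec φ along parallels.
Along the parallel, k = sec 51.2° = 1/0.6266 = 1.596.
Map distance = 1320 × 1.596 ≈ 2110 km.

2110 km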